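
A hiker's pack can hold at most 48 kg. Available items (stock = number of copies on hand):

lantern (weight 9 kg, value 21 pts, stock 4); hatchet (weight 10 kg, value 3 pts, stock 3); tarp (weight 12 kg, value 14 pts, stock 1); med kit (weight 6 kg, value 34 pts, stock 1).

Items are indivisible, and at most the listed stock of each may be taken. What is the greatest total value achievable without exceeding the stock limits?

Top feasible selections:
- 4×lantern + 1×med kit: weight 42, value 118
- 3×lantern + 1×tarp + 1×med kit: weight 45, value 111
- 3×lantern + 1×hatchet + 1×med kit: weight 43, value 100
- 4×lantern + 1×tarp: weight 48, value 98
Best: 118 pts.

118 pts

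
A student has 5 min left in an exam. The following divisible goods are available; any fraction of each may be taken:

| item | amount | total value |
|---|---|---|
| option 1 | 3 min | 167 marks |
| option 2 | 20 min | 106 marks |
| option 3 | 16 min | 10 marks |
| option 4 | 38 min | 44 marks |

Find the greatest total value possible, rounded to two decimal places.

Take in order of value per unit:
- option 1 (167/3 per unit): all 3 → value 167, running total 167.00
- option 2 (106/20 per unit): 2 of 20 → value 2×106/20 = 10.6000, running total 177.60
Total 177.60.

177.60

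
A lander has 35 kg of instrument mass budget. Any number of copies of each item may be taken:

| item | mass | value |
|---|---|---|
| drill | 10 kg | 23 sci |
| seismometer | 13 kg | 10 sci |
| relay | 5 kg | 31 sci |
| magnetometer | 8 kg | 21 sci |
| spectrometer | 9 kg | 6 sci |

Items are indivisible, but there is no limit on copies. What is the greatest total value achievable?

Best value-per-unit is relay at 31/5, and filling with it alone uses mass 7×5=35. No mix of the others beats 7×31 = 217.

217 sci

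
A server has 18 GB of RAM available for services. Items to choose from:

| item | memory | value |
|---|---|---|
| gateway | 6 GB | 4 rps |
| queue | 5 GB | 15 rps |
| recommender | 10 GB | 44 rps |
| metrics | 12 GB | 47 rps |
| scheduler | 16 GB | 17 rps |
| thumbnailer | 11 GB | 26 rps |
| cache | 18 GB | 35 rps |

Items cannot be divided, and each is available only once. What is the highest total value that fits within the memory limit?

Check high-value combinations within 18 GB:
- queue+metrics: memory 5+12=17, value 15+47=62
- queue+recommender: memory 5+10=15, value 15+44=59
- gateway+metrics: memory 6+12=18, value 4+47=51
- gateway+recommender: memory 6+10=16, value 4+44=48
- metrics: memory 12, value 47
Best: 62 rps.

62 rps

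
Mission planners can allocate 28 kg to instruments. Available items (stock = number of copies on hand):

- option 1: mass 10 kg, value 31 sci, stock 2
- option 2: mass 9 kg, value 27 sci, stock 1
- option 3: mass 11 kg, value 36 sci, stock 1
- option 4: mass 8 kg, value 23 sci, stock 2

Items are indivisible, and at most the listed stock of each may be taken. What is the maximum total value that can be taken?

86 sci

Best selections within mass 28 and stock limits:
- 1×option 2 + 1×option 3 + 1×option 4: mass 28, value 86
- 2×option 1 + 1×option 4: mass 28, value 85
- 1×option 3 + 2×option 4: mass 27, value 82
Best: 86 sci.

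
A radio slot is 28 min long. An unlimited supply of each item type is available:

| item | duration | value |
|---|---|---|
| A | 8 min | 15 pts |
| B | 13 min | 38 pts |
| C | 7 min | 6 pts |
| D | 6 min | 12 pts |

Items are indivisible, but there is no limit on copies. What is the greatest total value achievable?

Best value-per-unit is B at 38/13, and filling with it alone uses duration 2×13=26. No mix of the others beats 2×38 = 76.

76 pts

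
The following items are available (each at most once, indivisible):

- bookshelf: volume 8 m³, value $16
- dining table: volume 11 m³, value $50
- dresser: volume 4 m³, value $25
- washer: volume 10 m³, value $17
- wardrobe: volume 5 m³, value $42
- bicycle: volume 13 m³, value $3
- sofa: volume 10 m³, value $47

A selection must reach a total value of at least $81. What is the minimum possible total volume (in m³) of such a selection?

Subsets with value ≥ 81, sorted by total volume:
- wardrobe+sofa: volume 15, value 89
- dining table+wardrobe: volume 16, value 92
Minimum volume: 15 m³.

15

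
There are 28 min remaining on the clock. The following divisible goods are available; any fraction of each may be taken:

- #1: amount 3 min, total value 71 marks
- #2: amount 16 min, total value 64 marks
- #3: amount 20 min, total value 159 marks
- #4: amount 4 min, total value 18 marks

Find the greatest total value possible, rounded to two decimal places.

Take in order of value per unit:
- #1 (71/3 per unit): all 3 → value 71, running total 71.00
- #3 (159/20 per unit): all 20 → value 159, running total 230.00
- #4 (18/4 per unit): all 4 → value 18, running total 248.00
- #2 (64/16 per unit): 1 of 16 → value 1×64/16 = 4.0000, running total 252.00
Total 252.00.

252.00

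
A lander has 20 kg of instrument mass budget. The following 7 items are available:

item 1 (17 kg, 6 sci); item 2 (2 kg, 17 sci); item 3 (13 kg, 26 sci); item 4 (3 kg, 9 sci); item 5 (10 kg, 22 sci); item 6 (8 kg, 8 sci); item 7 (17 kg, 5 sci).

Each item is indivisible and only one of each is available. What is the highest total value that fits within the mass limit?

Check high-value combinations within 20 kg:
- item 2+item 3+item 4: mass 2+13+3=18, value 17+26+9=52
- item 2+item 4+item 5: mass 2+3+10=15, value 17+9+22=48
- item 2+item 5+item 6: mass 2+10+8=20, value 17+22+8=47
- item 2+item 3: mass 2+13=15, value 17+26=43
Best: 52 sci.

52 sci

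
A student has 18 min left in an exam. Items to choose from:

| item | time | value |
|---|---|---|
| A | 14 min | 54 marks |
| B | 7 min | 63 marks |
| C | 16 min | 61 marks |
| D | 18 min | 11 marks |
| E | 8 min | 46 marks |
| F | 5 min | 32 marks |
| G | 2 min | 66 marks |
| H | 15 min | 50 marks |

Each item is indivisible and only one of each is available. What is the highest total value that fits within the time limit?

175 marks

Check high-value combinations within 18 min:
- B+E+G: time 7+8+2=17, value 63+46+66=175
- B+F+G: time 7+5+2=14, value 63+32+66=161
- E+F+G: time 8+5+2=15, value 46+32+66=144
- B+G: time 7+2=9, value 63+66=129
- C+G: time 16+2=18, value 61+66=127
Best: 175 marks.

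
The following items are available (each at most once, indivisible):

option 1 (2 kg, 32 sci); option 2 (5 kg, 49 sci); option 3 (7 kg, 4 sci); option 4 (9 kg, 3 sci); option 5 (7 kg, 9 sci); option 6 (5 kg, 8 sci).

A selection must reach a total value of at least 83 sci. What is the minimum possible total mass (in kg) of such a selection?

Subsets with value ≥ 83, sorted by total mass:
- option 1+option 2+option 6: mass 12, value 89
- option 1+option 2+option 5: mass 14, value 90
- option 1+option 2+option 3: mass 14, value 85
Minimum mass: 12 kg.

12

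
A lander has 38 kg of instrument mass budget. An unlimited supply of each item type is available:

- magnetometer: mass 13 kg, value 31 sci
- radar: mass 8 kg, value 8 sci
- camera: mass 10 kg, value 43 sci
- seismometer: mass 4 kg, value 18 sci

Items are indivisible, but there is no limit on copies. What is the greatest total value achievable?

169 sci

Best value-per-unit is seismometer at 18/4; filling with it alone gives 9×18 = 162.
Optimal mix: 1×camera + 7×seismometer → mass 38, value 169.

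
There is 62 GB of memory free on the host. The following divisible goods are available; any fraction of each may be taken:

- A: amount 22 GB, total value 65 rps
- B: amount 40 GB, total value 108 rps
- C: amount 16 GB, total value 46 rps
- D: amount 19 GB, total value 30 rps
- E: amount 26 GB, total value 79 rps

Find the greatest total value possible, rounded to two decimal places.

Take in order of value per unit:
- E (79/26 per unit): all 26 → value 79, running total 79.00
- A (65/22 per unit): all 22 → value 65, running total 144.00
- C (46/16 per unit): 14 of 16 → value 14×46/16 = 40.2500, running total 184.25
Total 184.25.

184.25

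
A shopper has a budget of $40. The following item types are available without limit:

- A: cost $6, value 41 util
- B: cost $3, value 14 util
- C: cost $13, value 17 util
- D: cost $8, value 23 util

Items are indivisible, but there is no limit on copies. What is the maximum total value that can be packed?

Best value-per-unit is A at 41/6; filling with it alone gives 6×41 = 246.
Optimal mix: 6×A + 1×B → cost 39, value 260.

260 util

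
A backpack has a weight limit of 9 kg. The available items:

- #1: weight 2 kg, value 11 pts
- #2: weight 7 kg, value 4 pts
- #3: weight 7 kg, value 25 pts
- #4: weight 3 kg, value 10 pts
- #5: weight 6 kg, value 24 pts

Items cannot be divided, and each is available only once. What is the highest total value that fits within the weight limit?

36 pts

This is a 0/1 knapsack; check combinations near the capacity.
- #1+#3: weight 2+7=9, value 11+25=36
- #1+#5: weight 2+6=8, value 11+24=35
- #4+#5: weight 3+6=9, value 10+24=34
- #3: weight 7, value 25
Best: 36 pts.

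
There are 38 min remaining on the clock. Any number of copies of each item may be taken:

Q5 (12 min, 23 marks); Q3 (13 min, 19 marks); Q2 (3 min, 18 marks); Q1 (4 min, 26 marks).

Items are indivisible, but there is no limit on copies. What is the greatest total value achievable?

244 marks

Best value-per-unit is Q1 at 26/4; filling with it alone gives 9×26 = 234.
Optimal mix: 2×Q2 + 8×Q1 → time 38, value 244.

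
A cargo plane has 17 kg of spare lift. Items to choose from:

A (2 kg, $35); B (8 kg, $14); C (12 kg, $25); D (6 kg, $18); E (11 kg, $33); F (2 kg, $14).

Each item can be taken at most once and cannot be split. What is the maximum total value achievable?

This is a 0/1 knapsack; check combinations near the capacity.
- A+E+F: weight 2+11+2=15, value 35+33+14=82
- A+C+F: weight 2+12+2=16, value 35+25+14=74
- A+E: weight 2+11=13, value 35+33=68
- A+D+F: weight 2+6+2=10, value 35+18+14=67
Best: $82.

$82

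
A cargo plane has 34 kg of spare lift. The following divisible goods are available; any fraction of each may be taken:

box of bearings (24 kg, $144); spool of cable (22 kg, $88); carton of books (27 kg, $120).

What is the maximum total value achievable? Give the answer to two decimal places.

Take in order of value per unit:
- box of bearings (144/24 per unit): all 24 → value 144, running total 144.00
- carton of books (120/27 per unit): 10 of 27 → value 10×120/27 = 44.4444, running total 188.44
Total 188.44.

188.44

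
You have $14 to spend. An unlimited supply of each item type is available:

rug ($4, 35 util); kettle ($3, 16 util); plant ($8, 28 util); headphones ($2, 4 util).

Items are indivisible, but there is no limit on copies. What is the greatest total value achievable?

109 util

Best value-per-unit is rug at 35/4; filling with it alone gives 3×35 = 105.
Optimal mix: 3×rug + 1×headphones → cost 14, value 109.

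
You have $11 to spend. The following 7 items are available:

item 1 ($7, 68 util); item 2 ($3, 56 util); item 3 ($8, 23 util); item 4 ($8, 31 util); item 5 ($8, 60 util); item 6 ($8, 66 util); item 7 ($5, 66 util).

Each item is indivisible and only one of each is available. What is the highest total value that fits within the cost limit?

Check high-value combinations within $11:
- item 1+item 2: cost 7+3=10, value 68+56=124
- item 2+item 7: cost 3+5=8, value 56+66=122
- item 2+item 6: cost 3+8=11, value 56+66=122
- item 2+item 5: cost 3+8=11, value 56+60=116
- item 2+item 4: cost 3+8=11, value 56+31=87
Best: 124 util.

124 util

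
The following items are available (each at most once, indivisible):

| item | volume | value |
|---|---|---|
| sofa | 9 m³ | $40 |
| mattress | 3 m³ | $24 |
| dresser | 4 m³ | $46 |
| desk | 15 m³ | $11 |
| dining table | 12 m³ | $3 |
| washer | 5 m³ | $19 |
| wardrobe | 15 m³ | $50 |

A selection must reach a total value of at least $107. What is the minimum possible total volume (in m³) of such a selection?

16

Subsets with value ≥ 107, sorted by total volume:
- sofa+mattress+dresser: volume 16, value 110
- sofa+mattress+dresser+washer: volume 21, value 129
- mattress+dresser+wardrobe: volume 22, value 120
Minimum volume: 16 m³.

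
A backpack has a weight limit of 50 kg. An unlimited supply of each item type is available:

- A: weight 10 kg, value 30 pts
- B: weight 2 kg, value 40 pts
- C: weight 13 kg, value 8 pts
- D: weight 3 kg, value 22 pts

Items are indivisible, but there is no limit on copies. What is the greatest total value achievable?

1000 pts

Best value-per-unit is B at 40/2, and filling with it alone uses weight 25×2=50. No mix of the others beats 25×40 = 1000.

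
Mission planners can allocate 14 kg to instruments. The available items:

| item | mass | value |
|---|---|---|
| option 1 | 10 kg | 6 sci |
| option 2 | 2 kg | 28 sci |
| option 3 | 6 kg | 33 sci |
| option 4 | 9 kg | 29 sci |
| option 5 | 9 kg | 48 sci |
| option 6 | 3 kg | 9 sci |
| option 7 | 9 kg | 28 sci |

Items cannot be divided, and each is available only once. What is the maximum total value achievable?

85 sci

Check high-value combinations within 14 kg:
- option 2+option 5+option 6: mass 2+9+3=14, value 28+48+9=85
- option 2+option 5: mass 2+9=11, value 28+48=76
- option 2+option 3+option 6: mass 2+6+3=11, value 28+33+9=70
- option 2+option 4+option 6: mass 2+9+3=14, value 28+29+9=66
Best: 85 sci.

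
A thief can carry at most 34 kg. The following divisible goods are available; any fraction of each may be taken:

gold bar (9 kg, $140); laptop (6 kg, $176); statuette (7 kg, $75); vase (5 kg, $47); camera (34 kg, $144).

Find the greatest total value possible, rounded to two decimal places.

467.65

Take in order of value per unit:
- laptop (176/6 per unit): all 6 → value 176, running total 176.00
- gold bar (140/9 per unit): all 9 → value 140, running total 316.00
- statuette (75/7 per unit): all 7 → value 75, running total 391.00
- vase (47/5 per unit): all 5 → value 47, running total 438.00
- camera (144/34 per unit): 7 of 34 → value 7×144/34 = 29.6471, running total 467.65
Total 467.65.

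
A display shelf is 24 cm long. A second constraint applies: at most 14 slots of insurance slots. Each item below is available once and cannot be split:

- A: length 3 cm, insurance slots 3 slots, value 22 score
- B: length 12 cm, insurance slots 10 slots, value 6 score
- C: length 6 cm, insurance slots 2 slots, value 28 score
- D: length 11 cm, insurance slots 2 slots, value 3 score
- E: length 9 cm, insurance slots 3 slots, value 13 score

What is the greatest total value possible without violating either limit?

63 score

Feasible sets respecting both limits:
- A+C+E: length 18, insurance slots 8, value 63
- A+C+D: length 20, insurance slots 7, value 53
- A+C: length 9, insurance slots 5, value 50
- C+E: length 15, insurance slots 5, value 41
Best: 63 score.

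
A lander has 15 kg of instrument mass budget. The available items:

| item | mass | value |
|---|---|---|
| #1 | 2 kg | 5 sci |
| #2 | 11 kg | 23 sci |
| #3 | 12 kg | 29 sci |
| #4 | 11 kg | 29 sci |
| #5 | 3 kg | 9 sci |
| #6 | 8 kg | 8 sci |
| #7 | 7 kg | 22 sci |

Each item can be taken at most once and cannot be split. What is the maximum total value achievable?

38 sci

Check high-value combinations within 15 kg:
- #4+#5: mass 11+3=14, value 29+9=38
- #3+#5: mass 12+3=15, value 29+9=38
- #1+#5+#7: mass 2+3+7=12, value 5+9+22=36
- #1+#4: mass 2+11=13, value 5+29=34
Best: 38 sci.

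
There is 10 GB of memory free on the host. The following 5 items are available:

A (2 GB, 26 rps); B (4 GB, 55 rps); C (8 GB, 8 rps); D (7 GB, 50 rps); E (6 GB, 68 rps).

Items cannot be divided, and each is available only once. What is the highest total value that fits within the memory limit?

Check high-value combinations within 10 GB:
- B+E: memory 4+6=10, value 55+68=123
- A+E: memory 2+6=8, value 26+68=94
- A+B: memory 2+4=6, value 26+55=81
- A+D: memory 2+7=9, value 26+50=76
Best: 123 rps.

123 rps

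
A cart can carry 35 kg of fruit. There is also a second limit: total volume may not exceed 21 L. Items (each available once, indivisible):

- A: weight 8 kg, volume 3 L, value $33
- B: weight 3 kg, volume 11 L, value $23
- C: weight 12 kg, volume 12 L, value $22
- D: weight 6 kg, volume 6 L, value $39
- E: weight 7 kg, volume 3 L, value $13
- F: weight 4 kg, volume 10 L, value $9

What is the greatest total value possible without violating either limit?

Feasible sets respecting both limits:
- A+B+D: weight 17, volume 20, value 95
- A+C+D: weight 26, volume 21, value 94
- A+D+E: weight 21, volume 12, value 85
Best: $95.

$95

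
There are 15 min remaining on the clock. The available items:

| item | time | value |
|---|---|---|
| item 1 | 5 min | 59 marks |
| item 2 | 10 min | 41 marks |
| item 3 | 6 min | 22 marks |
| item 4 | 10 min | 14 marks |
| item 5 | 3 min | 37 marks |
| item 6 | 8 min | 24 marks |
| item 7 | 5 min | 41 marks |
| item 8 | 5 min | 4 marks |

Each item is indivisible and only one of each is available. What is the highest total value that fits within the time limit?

Check high-value combinations within 15 min:
- item 1+item 5+item 7: time 5+3+5=13, value 59+37+41=137
- item 1+item 3+item 5: time 5+6+3=14, value 59+22+37=118
- item 1+item 7+item 8: time 5+5+5=15, value 59+41+4=104
- item 1+item 7: time 5+5=10, value 59+41=100
- item 1+item 5+item 8: time 5+3+5=13, value 59+37+4=100
Best: 137 marks.

137 marks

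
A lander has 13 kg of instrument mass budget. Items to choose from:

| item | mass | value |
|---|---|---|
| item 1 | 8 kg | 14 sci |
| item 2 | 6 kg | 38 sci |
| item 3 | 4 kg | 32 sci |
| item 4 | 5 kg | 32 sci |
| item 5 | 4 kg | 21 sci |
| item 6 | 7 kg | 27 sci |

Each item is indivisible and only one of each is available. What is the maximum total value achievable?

85 sci

This is a 0/1 knapsack; check combinations near the capacity.
- item 3+item 4+item 5: mass 4+5+4=13, value 32+32+21=85
- item 2+item 3: mass 6+4=10, value 38+32=70
- item 2+item 4: mass 6+5=11, value 38+32=70
Best: 85 sci.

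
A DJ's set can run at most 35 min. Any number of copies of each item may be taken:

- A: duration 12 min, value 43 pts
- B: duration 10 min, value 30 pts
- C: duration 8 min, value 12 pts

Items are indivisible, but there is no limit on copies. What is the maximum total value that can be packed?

Best value-per-unit is A at 43/12; filling with it alone gives 2×43 = 86.
Optimal mix: 2×A + 1×B → duration 34, value 116.

116 pts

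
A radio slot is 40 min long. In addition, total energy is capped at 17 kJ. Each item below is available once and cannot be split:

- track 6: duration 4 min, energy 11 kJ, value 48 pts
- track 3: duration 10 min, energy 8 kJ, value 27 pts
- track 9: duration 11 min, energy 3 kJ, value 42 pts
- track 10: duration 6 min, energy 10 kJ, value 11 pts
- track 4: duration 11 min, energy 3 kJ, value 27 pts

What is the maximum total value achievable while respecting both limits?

Feasible sets respecting both limits:
- track 6+track 9+track 4: duration 26, energy 17, value 117
- track 3+track 9+track 4: duration 32, energy 14, value 96
- track 6+track 9: duration 15, energy 14, value 90
Best: 117 pts.

117 pts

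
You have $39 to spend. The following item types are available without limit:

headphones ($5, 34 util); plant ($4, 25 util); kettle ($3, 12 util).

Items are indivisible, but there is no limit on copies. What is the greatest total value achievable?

Best value-per-unit is headphones at 34/5; filling with it alone gives 7×34 = 238.
Optimal mix: 7×headphones + 1×plant → cost 39, value 263.

263 util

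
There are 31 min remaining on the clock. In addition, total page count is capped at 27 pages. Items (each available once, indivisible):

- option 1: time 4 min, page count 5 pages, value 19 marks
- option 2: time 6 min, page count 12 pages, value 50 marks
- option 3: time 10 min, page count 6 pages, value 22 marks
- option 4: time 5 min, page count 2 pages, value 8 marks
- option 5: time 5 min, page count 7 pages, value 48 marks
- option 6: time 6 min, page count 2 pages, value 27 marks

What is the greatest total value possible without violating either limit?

147 marks

Feasible sets respecting both limits:
- option 2+option 3+option 5+option 6: time 27, page count 27, value 147
- option 1+option 2+option 5+option 6: time 21, page count 26, value 144
- option 2+option 4+option 5+option 6: time 22, page count 23, value 133
- option 2+option 3+option 4+option 5: time 26, page count 27, value 128
Best: 147 marks.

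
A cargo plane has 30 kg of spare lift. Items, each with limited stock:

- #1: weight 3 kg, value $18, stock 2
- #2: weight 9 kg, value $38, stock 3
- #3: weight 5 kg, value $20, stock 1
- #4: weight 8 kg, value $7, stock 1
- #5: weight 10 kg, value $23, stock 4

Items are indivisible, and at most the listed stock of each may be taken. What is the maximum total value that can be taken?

Top feasible selections:
- 2×#1 + 2×#2 + 1×#3: weight 29, value 132
- 1×#1 + 3×#2: weight 30, value 132
Best: $132.

$132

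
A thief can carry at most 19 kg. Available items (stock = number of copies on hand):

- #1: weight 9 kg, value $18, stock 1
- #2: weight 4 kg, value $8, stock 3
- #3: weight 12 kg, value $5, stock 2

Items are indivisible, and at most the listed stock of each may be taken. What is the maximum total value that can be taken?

Top feasible selections:
- 1×#1 + 2×#2: weight 17, value 34
- 1×#1 + 1×#2: weight 13, value 26
- 3×#2: weight 12, value 24
Best: $34.

$34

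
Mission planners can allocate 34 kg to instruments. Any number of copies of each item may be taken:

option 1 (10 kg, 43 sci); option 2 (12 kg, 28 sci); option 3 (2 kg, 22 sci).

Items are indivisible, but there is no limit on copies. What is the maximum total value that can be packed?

Best value-per-unit is option 3 at 22/2, and filling with it alone uses mass 17×2=34. No mix of the others beats 17×22 = 374.

374 sci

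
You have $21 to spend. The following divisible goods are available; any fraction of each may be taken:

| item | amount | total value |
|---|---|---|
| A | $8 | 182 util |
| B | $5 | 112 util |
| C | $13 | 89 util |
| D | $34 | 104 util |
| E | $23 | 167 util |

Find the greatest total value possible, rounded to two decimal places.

Take in order of value per unit:
- A (182/8 per unit): all 8 → value 182, running total 182.00
- B (112/5 per unit): all 5 → value 112, running total 294.00
- E (167/23 per unit): 8 of 23 → value 8×167/23 = 58.0870, running total 352.09
Total 352.09.

352.09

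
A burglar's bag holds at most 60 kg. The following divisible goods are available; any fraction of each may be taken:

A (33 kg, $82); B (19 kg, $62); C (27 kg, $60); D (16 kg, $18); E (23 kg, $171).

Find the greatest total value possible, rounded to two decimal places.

Take in order of value per unit:
- E (171/23 per unit): all 23 → value 171, running total 171.00
- B (62/19 per unit): all 19 → value 62, running total 233.00
- A (82/33 per unit): 18 of 33 → value 18×82/33 = 44.7273, running total 277.73
Total 277.73.

277.73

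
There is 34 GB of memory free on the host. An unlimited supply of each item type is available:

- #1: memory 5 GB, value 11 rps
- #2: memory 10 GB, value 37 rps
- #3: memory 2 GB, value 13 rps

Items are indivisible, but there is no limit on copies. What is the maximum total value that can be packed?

221 rps

Best value-per-unit is #3 at 13/2, and filling with it alone uses memory 17×2=34. No mix of the others beats 17×13 = 221.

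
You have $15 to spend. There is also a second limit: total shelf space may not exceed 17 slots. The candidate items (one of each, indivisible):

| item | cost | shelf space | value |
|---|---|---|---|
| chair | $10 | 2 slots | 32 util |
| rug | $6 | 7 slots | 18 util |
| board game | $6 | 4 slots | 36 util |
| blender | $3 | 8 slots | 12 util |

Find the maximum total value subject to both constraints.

54 util

Feasible sets respecting both limits:
- rug+board game: cost 12, shelf space 11, value 54
- board game+blender: cost 9, shelf space 12, value 48
- chair+blender: cost 13, shelf space 10, value 44
- board game: cost 6, shelf space 4, value 36
Best: 54 util.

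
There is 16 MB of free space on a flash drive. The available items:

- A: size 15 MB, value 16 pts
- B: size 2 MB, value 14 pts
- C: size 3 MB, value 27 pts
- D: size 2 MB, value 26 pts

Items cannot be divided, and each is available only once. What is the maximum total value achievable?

Check high-value combinations within 16 MB:
- B+C+D: size 2+3+2=7, value 14+27+26=67
- C+D: size 3+2=5, value 27+26=53
- B+C: size 2+3=5, value 14+27=41
- B+D: size 2+2=4, value 14+26=40
- C: size 3, value 27
Best: 67 pts.

67 pts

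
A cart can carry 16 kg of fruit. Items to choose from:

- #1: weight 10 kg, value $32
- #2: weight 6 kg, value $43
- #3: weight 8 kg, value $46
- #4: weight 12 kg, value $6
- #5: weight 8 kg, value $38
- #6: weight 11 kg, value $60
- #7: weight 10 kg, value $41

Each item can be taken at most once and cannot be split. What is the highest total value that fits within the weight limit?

This is a 0/1 knapsack; check combinations near the capacity.
- #2+#3: weight 6+8=14, value 43+46=89
- #3+#5: weight 8+8=16, value 46+38=84
- #2+#7: weight 6+10=16, value 43+41=84
Best: $89.

$89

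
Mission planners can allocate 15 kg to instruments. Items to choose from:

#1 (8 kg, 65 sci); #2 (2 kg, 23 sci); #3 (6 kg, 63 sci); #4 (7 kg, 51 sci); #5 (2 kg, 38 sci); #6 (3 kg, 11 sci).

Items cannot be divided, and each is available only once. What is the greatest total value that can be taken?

152 sci

Check high-value combinations within 15 kg:
- #3+#4+#5: mass 6+7+2=15, value 63+51+38=152
- #2+#3+#4: mass 2+6+7=15, value 23+63+51=137
- #1+#2+#5+#6: mass 8+2+2+3=15, value 65+23+38+11=137
- #2+#3+#5+#6: mass 2+6+2+3=13, value 23+63+38+11=135
Best: 152 sci.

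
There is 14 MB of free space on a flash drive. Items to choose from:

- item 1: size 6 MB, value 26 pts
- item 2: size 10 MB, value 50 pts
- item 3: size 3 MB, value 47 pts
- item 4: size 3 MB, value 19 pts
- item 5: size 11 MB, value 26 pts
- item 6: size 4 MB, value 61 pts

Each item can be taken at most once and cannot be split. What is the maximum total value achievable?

134 pts

Check high-value combinations within 14 MB:
- item 1+item 3+item 6: size 6+3+4=13, value 26+47+61=134
- item 3+item 4+item 6: size 3+3+4=10, value 47+19+61=127
- item 2+item 6: size 10+4=14, value 50+61=111
- item 3+item 6: size 3+4=7, value 47+61=108
- item 1+item 4+item 6: size 6+3+4=13, value 26+19+61=106
Best: 134 pts.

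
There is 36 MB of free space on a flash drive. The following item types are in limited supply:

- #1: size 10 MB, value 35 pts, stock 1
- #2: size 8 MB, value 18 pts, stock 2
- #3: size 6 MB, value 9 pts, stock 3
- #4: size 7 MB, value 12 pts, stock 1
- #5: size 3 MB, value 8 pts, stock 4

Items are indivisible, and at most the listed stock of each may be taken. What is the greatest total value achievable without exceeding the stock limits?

95 pts

Top feasible selections:
- 1×#1 + 2×#2 + 3×#5: size 35, value 95
- 1×#1 + 1×#2 + 1×#3 + 4×#5: size 36, value 94
Best: 95 pts.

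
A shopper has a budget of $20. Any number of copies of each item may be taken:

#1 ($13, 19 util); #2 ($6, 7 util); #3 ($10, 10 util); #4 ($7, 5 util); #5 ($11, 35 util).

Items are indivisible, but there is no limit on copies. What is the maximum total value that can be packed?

42 util

Best value-per-unit is #5 at 35/11; filling with it alone gives 1×35 = 35.
Optimal mix: 1×#2 + 1×#5 → cost 17, value 42.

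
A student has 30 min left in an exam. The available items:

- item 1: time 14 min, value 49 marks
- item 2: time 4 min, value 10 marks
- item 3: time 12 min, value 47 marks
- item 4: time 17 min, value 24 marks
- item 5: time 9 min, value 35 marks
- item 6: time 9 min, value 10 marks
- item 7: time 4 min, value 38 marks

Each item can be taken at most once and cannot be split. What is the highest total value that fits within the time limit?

134 marks

Check high-value combinations within 30 min:
- item 1+item 3+item 7: time 14+12+4=30, value 49+47+38=134
- item 2+item 3+item 5+item 7: time 4+12+9+4=29, value 10+47+35+38=130
- item 1+item 5+item 7: time 14+9+4=27, value 49+35+38=122
Best: 134 marks.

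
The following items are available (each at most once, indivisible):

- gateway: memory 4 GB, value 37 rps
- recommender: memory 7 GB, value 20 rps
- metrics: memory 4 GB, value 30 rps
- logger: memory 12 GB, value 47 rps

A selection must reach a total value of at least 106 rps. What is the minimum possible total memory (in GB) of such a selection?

Subsets with value ≥ 106, sorted by total memory:
- gateway+metrics+logger: memory 20, value 114
- gateway+recommender+metrics+logger: memory 27, value 134
Minimum memory: 20 GB.

20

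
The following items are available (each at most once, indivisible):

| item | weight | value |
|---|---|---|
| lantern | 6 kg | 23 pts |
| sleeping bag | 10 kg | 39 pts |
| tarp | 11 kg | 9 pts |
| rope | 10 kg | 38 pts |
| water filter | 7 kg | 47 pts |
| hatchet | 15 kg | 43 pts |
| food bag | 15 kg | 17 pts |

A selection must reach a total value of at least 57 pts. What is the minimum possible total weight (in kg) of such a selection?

13

Subsets with value ≥ 57, sorted by total weight:
- lantern+water filter: weight 13, value 70
- lantern+sleeping bag: weight 16, value 62
- lantern+rope: weight 16, value 61
Minimum weight: 13 kg.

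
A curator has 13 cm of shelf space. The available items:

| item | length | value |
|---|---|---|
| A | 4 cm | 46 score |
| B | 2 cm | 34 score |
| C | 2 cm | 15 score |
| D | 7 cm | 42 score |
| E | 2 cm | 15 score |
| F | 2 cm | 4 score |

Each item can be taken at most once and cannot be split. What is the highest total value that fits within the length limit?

Check high-value combinations within 13 cm:
- A+B+D: length 4+2+7=13, value 46+34+42=122
- A+B+C+E+F: length 4+2+2+2+2=12, value 46+34+15+15+4=114
- A+B+C+E: length 4+2+2+2=10, value 46+34+15+15=110
- B+C+D+E: length 2+2+7+2=13, value 34+15+42+15=106
- A+C+D: length 4+2+7=13, value 46+15+42=103
Best: 122 score.

122 score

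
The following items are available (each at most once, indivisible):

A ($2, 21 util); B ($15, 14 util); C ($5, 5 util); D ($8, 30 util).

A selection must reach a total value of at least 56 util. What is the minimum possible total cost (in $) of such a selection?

15

Subsets with value ≥ 56, sorted by total cost:
- A+C+D: cost 15, value 56
- A+B+D: cost 25, value 65
- A+B+C+D: cost 30, value 70
Minimum cost: 15 $.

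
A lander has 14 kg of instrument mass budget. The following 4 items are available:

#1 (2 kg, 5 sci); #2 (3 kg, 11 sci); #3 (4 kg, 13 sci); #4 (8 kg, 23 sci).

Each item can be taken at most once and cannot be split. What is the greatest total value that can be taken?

This is a 0/1 knapsack; check combinations near the capacity.
- #1+#3+#4: mass 2+4+8=14, value 5+13+23=41
- #1+#2+#4: mass 2+3+8=13, value 5+11+23=39
- #3+#4: mass 4+8=12, value 13+23=36
- #2+#4: mass 3+8=11, value 11+23=34
- #1+#2+#3: mass 2+3+4=9, value 5+11+13=29
Best: 41 sci.

41 sci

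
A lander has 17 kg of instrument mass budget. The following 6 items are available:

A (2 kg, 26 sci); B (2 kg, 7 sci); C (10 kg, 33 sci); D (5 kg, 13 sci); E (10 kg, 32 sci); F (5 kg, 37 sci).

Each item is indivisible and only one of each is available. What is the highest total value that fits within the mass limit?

Check high-value combinations within 17 kg:
- A+C+F: mass 2+10+5=17, value 26+33+37=96
- A+E+F: mass 2+10+5=17, value 26+32+37=95
- A+B+D+F: mass 2+2+5+5=14, value 26+7+13+37=83
Best: 96 sci.

96 sci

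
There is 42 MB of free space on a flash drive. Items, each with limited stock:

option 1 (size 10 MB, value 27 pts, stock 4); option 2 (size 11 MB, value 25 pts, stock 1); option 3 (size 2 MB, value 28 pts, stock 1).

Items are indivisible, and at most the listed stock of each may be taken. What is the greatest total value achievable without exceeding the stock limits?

136 pts

Top feasible selections:
- 4×option 1 + 1×option 3: size 42, value 136
- 3×option 1 + 1×option 3: size 32, value 109
Best: 136 pts.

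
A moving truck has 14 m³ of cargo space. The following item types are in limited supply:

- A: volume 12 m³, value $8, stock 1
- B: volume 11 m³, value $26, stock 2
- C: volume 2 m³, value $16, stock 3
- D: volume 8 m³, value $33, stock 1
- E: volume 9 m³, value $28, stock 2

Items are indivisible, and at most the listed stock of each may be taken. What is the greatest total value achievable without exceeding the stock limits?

Top feasible selections:
- 3×C + 1×D: volume 14, value 81
- 2×C + 1×D: volume 12, value 65
Best: $81.

$81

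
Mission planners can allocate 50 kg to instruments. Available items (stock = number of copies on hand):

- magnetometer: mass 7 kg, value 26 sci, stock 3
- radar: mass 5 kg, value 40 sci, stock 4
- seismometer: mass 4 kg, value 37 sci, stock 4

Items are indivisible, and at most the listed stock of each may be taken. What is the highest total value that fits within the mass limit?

360 sci

Best selections within mass 50 and stock limits:
- 2×magnetometer + 4×radar + 4×seismometer: mass 50, value 360
- 1×magnetometer + 4×radar + 4×seismometer: mass 43, value 334
- 2×magnetometer + 4×radar + 3×seismometer: mass 46, value 323
- 2×magnetometer + 3×radar + 4×seismometer: mass 45, value 320
Best: 360 sci.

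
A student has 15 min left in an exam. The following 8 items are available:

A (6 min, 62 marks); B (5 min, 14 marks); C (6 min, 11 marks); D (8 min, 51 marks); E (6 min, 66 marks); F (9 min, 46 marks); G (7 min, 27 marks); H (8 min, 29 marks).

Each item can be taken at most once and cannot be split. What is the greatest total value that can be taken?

Check high-value combinations within 15 min:
- A+E: time 6+6=12, value 62+66=128
- D+E: time 8+6=14, value 51+66=117
- A+D: time 6+8=14, value 62+51=113
Best: 128 marks.

128 marks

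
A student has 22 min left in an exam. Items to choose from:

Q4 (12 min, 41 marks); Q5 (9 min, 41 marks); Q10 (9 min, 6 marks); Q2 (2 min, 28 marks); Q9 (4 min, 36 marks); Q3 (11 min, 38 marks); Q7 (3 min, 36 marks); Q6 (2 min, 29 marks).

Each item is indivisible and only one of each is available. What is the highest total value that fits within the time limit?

Check high-value combinations within 22 min:
- Q5+Q2+Q9+Q7+Q6: time 9+2+4+3+2=20, value 41+28+36+36+29=170
- Q2+Q9+Q3+Q7+Q6: time 2+4+11+3+2=22, value 28+36+38+36+29=167
- Q5+Q9+Q7+Q6: time 9+4+3+2=18, value 41+36+36+29=142
- Q4+Q9+Q7+Q6: time 12+4+3+2=21, value 41+36+36+29=142
Best: 170 marks.

170 marks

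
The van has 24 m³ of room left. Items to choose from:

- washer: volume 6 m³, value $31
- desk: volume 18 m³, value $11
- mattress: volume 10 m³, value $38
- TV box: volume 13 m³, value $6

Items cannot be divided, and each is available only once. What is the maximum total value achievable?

Check high-value combinations within 24 m³:
- washer+mattress: volume 6+10=16, value 31+38=69
- mattress+TV box: volume 10+13=23, value 38+6=44
- washer+desk: volume 6+18=24, value 31+11=42
- mattress: volume 10, value 38
Best: $69.

$69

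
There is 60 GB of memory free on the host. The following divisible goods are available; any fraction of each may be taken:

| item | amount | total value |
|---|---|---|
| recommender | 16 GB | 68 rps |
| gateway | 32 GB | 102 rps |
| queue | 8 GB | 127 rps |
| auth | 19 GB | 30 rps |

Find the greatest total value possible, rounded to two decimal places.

303.32

Take in order of value per unit:
- queue (127/8 per unit): all 8 → value 127, running total 127.00
- recommender (68/16 per unit): all 16 → value 68, running total 195.00
- gateway (102/32 per unit): all 32 → value 102, running total 297.00
- auth (30/19 per unit): 4 of 19 → value 4×30/19 = 6.3158, running total 303.32
Total 303.32.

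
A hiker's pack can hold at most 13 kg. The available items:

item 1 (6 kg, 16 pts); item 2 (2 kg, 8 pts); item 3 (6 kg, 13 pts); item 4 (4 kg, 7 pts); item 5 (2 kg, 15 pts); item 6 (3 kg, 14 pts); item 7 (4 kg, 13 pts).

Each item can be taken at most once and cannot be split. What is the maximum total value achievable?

Check high-value combinations within 13 kg:
- item 1+item 2+item 5+item 6: weight 6+2+2+3=13, value 16+8+15+14=53
- item 2+item 5+item 6+item 7: weight 2+2+3+4=11, value 8+15+14+13=50
- item 2+item 3+item 5+item 6: weight 2+6+2+3=13, value 8+13+15+14=50
- item 4+item 5+item 6+item 7: weight 4+2+3+4=13, value 7+15+14+13=49
- item 1+item 5+item 6: weight 6+2+3=11, value 16+15+14=45
Best: 53 pts.

53 pts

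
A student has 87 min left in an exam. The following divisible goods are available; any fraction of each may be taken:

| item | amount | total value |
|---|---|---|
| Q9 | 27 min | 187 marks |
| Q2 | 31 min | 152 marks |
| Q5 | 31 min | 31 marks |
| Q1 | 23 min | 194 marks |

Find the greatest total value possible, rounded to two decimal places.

Take in order of value per unit:
- Q1 (194/23 per unit): all 23 → value 194, running total 194.00
- Q9 (187/27 per unit): all 27 → value 187, running total 381.00
- Q2 (152/31 per unit): all 31 → value 152, running total 533.00
- Q5 (31/31 per unit): 6 of 31 → value 6×31/31 = 6.0000, running total 539.00
Total 539.00.

539.00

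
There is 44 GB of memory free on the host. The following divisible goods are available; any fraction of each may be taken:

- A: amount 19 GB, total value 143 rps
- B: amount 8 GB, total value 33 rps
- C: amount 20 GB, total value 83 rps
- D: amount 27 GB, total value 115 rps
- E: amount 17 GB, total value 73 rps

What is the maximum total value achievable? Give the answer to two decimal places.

Take in order of value per unit:
- A (143/19 per unit): all 19 → value 143, running total 143.00
- E (73/17 per unit): all 17 → value 73, running total 216.00
- D (115/27 per unit): 8 of 27 → value 8×115/27 = 34.0741, running total 250.07
Total 250.07.

250.07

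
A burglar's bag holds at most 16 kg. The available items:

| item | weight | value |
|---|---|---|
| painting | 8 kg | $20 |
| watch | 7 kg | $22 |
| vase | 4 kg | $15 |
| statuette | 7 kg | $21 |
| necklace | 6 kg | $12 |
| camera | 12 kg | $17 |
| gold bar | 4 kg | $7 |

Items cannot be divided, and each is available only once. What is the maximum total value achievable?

Check high-value combinations within 16 kg:
- watch+vase+gold bar: weight 7+4+4=15, value 22+15+7=44
- watch+statuette: weight 7+7=14, value 22+21=43
- vase+statuette+gold bar: weight 4+7+4=15, value 15+21+7=43
- painting+watch: weight 8+7=15, value 20+22=42
Best: $44.

$44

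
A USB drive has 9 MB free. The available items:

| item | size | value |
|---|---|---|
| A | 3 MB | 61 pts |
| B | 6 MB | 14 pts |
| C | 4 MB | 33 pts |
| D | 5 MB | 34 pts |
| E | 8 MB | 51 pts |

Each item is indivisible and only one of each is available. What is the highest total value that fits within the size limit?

Check high-value combinations within 9 MB:
- A+D: size 3+5=8, value 61+34=95
- A+C: size 3+4=7, value 61+33=94
- A+B: size 3+6=9, value 61+14=75
- C+D: size 4+5=9, value 33+34=67
Best: 95 pts.

95 pts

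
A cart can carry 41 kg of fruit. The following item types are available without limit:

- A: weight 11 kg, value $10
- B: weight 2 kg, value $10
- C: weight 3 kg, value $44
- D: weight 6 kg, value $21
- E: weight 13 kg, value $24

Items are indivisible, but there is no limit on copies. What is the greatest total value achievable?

Best value-per-unit is C at 44/3; filling with it alone gives 13×44 = 572.
Optimal mix: 1×B + 13×C → weight 41, value 582.

$582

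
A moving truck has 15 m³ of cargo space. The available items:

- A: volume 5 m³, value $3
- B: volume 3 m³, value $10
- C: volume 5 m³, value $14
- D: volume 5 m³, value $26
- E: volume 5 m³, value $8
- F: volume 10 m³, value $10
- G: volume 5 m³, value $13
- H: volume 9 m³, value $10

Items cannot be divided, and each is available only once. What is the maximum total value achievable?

Check high-value combinations within 15 m³:
- C+D+G: volume 5+5+5=15, value 14+26+13=53
- B+C+D: volume 3+5+5=13, value 10+14+26=50
- B+D+G: volume 3+5+5=13, value 10+26+13=49
- C+D+E: volume 5+5+5=15, value 14+26+8=48
Best: $53.

$53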